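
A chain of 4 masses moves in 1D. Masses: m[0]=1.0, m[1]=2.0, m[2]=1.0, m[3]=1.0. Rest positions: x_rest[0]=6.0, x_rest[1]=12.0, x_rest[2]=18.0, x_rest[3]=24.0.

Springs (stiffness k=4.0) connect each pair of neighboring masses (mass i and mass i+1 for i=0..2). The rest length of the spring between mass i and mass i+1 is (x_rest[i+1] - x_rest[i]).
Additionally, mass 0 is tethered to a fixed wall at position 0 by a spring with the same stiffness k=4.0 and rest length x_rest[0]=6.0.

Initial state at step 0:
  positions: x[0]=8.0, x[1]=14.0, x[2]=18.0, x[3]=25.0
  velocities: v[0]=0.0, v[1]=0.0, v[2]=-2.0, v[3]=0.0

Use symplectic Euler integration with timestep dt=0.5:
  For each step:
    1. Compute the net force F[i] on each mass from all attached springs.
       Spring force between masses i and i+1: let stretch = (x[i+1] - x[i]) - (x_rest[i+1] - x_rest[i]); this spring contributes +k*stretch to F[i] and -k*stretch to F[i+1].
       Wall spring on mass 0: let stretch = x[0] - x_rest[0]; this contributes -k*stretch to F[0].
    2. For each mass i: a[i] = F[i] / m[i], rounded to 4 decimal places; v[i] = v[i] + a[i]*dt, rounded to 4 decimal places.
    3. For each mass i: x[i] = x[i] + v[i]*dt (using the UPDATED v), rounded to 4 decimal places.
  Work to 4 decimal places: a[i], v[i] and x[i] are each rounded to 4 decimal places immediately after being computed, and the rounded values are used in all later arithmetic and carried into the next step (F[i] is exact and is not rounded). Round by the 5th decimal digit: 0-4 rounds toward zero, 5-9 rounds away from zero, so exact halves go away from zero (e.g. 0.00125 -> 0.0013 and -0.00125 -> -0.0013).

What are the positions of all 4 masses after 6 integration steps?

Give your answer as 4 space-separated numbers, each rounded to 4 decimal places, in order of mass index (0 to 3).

Answer: 5.5000 12.0000 15.5000 21.5000

Derivation:
Step 0: x=[8.0000 14.0000 18.0000 25.0000] v=[0.0000 0.0000 -2.0000 0.0000]
Step 1: x=[6.0000 13.0000 20.0000 24.0000] v=[-4.0000 -2.0000 4.0000 -2.0000]
Step 2: x=[5.0000 12.0000 19.0000 25.0000] v=[-2.0000 -2.0000 -2.0000 2.0000]
Step 3: x=[6.0000 11.0000 17.0000 26.0000] v=[2.0000 -2.0000 -4.0000 2.0000]
Step 4: x=[6.0000 10.5000 18.0000 24.0000] v=[0.0000 -1.0000 2.0000 -4.0000]
Step 5: x=[4.5000 11.5000 17.5000 22.0000] v=[-3.0000 2.0000 -1.0000 -4.0000]
Step 6: x=[5.5000 12.0000 15.5000 21.5000] v=[2.0000 1.0000 -4.0000 -1.0000]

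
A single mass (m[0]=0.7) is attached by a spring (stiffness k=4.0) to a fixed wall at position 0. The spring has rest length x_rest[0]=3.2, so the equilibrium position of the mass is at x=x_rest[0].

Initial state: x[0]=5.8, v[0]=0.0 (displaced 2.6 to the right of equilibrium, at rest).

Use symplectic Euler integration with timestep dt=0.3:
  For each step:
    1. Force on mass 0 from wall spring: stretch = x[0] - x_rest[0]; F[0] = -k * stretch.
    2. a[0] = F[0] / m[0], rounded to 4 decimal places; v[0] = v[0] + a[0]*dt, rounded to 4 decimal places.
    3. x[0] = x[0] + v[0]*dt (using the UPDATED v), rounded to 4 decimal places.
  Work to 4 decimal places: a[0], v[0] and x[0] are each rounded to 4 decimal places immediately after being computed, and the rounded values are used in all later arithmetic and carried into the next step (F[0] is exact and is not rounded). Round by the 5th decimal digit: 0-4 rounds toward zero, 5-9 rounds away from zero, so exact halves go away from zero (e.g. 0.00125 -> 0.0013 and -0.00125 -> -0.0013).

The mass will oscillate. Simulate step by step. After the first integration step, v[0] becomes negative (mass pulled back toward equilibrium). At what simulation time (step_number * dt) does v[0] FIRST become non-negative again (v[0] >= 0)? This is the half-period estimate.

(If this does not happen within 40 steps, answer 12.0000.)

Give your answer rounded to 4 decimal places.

Step 0: x=[5.8000] v=[0.0000]
Step 1: x=[4.4629] v=[-4.4571]
Step 2: x=[2.4763] v=[-6.6221]
Step 3: x=[0.8619] v=[-5.3815]
Step 4: x=[0.4499] v=[-1.3733]
Step 5: x=[1.4523] v=[3.3412]
First v>=0 after going negative at step 5, time=1.5000

Answer: 1.5000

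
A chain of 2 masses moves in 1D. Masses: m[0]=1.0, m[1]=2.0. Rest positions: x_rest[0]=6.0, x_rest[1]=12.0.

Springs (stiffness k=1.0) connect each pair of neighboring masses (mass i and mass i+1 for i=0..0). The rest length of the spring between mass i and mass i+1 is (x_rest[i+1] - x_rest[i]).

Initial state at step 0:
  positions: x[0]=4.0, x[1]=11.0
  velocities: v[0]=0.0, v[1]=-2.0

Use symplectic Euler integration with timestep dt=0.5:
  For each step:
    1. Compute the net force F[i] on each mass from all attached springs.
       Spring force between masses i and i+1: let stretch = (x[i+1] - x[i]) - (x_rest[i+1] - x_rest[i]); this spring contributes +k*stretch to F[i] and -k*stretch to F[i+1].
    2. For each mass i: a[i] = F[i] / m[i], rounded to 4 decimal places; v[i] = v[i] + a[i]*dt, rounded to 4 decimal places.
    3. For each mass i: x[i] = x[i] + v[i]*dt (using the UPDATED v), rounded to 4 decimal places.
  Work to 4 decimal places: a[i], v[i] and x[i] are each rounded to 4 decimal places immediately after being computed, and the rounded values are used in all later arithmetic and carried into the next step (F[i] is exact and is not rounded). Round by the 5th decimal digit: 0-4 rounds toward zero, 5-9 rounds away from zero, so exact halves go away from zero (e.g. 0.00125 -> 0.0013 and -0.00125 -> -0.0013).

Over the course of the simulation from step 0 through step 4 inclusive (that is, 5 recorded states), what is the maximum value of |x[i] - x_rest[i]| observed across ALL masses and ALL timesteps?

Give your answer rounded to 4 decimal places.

Step 0: x=[4.0000 11.0000] v=[0.0000 -2.0000]
Step 1: x=[4.2500 9.8750] v=[0.5000 -2.2500]
Step 2: x=[4.4063 8.7969] v=[0.3125 -2.1563]
Step 3: x=[4.1602 7.9199] v=[-0.4922 -1.7540]
Step 4: x=[3.3540 7.3230] v=[-1.6124 -1.1939]
Max displacement = 4.6770

Answer: 4.6770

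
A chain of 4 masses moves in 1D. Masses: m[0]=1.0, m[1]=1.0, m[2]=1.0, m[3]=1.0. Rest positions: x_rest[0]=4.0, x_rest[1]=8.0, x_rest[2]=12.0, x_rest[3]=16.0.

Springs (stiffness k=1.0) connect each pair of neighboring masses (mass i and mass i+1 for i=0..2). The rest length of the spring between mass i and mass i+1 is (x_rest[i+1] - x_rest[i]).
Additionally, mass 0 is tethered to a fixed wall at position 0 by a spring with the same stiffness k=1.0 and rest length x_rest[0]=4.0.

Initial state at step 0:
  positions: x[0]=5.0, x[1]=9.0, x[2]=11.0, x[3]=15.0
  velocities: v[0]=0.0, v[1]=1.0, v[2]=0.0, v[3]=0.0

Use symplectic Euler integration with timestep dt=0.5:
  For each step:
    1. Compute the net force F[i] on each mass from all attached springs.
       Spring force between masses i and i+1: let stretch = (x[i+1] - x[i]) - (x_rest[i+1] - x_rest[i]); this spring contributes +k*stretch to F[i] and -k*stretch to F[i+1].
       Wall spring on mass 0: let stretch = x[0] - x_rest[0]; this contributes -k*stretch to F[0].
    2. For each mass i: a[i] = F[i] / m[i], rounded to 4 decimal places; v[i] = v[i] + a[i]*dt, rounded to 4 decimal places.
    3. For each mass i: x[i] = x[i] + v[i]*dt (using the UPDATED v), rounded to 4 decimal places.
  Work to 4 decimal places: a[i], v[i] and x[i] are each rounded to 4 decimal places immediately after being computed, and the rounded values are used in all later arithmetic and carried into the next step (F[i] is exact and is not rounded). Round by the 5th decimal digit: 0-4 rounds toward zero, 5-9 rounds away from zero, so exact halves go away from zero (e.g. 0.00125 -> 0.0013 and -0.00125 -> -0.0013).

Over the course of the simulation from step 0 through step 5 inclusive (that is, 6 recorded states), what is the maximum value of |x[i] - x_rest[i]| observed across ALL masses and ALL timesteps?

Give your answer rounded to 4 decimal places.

Step 0: x=[5.0000 9.0000 11.0000 15.0000] v=[0.0000 1.0000 0.0000 0.0000]
Step 1: x=[4.7500 9.0000 11.5000 15.0000] v=[-0.5000 0.0000 1.0000 0.0000]
Step 2: x=[4.3750 8.5625 12.2500 15.1250] v=[-0.7500 -0.8750 1.5000 0.2500]
Step 3: x=[3.9531 8.0000 12.7969 15.5313] v=[-0.8438 -1.1250 1.0938 0.8125]
Step 4: x=[3.5547 7.6250 12.8282 16.2540] v=[-0.7969 -0.7500 0.0626 1.4453]
Step 5: x=[3.2852 7.5332 12.4152 17.1202] v=[-0.5391 -0.1836 -0.8261 1.7324]
Max displacement = 1.1202

Answer: 1.1202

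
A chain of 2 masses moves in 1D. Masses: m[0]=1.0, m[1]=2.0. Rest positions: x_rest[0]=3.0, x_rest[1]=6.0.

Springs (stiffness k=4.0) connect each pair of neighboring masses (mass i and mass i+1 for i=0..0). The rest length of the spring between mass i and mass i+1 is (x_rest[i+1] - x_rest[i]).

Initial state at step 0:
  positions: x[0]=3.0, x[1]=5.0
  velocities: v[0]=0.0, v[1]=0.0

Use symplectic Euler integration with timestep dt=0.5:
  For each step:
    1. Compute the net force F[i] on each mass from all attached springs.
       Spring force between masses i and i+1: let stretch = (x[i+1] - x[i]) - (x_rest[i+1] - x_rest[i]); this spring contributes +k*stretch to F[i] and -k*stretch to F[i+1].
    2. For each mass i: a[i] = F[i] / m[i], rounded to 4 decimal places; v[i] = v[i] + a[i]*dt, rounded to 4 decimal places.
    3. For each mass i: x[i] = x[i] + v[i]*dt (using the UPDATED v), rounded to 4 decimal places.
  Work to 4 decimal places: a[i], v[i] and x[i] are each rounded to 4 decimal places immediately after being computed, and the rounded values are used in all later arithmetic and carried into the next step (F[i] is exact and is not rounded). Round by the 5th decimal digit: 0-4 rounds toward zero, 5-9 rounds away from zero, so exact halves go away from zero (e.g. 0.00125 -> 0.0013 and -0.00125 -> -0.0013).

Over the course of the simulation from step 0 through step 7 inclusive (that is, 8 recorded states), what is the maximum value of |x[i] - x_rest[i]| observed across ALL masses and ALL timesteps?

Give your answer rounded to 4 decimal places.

Answer: 1.5000

Derivation:
Step 0: x=[3.0000 5.0000] v=[0.0000 0.0000]
Step 1: x=[2.0000 5.5000] v=[-2.0000 1.0000]
Step 2: x=[1.5000 5.7500] v=[-1.0000 0.5000]
Step 3: x=[2.2500 5.3750] v=[1.5000 -0.7500]
Step 4: x=[3.1250 4.9375] v=[1.7500 -0.8750]
Step 5: x=[2.8125 5.0938] v=[-0.6250 0.3125]
Step 6: x=[1.7813 5.6094] v=[-2.0624 1.0312]
Step 7: x=[1.5782 5.7110] v=[-0.4062 0.2031]
Max displacement = 1.5000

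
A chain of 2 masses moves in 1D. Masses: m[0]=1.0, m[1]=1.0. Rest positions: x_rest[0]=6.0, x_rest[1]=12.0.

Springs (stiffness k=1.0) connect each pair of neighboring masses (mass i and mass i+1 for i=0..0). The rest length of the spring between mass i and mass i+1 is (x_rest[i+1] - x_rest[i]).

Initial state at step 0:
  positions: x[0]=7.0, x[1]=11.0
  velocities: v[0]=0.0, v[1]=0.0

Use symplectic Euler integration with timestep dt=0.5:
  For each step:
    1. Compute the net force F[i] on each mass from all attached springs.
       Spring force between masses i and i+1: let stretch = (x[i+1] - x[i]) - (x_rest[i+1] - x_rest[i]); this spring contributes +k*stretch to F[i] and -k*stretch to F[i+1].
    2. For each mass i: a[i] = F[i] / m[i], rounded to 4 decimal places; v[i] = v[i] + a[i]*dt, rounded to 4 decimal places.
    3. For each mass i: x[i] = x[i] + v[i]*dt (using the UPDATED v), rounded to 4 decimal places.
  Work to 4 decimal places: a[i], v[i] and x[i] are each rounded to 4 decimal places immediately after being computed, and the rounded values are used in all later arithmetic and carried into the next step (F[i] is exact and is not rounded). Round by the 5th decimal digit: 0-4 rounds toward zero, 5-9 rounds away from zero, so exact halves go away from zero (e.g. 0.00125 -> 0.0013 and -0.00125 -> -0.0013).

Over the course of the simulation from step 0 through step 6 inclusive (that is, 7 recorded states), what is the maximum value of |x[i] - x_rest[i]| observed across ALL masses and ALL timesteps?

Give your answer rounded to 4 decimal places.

Answer: 1.0625

Derivation:
Step 0: x=[7.0000 11.0000] v=[0.0000 0.0000]
Step 1: x=[6.5000 11.5000] v=[-1.0000 1.0000]
Step 2: x=[5.7500 12.2500] v=[-1.5000 1.5000]
Step 3: x=[5.1250 12.8750] v=[-1.2500 1.2500]
Step 4: x=[4.9375 13.0625] v=[-0.3750 0.3750]
Step 5: x=[5.2813 12.7188] v=[0.6875 -0.6875]
Step 6: x=[5.9845 12.0157] v=[1.4063 -1.4063]
Max displacement = 1.0625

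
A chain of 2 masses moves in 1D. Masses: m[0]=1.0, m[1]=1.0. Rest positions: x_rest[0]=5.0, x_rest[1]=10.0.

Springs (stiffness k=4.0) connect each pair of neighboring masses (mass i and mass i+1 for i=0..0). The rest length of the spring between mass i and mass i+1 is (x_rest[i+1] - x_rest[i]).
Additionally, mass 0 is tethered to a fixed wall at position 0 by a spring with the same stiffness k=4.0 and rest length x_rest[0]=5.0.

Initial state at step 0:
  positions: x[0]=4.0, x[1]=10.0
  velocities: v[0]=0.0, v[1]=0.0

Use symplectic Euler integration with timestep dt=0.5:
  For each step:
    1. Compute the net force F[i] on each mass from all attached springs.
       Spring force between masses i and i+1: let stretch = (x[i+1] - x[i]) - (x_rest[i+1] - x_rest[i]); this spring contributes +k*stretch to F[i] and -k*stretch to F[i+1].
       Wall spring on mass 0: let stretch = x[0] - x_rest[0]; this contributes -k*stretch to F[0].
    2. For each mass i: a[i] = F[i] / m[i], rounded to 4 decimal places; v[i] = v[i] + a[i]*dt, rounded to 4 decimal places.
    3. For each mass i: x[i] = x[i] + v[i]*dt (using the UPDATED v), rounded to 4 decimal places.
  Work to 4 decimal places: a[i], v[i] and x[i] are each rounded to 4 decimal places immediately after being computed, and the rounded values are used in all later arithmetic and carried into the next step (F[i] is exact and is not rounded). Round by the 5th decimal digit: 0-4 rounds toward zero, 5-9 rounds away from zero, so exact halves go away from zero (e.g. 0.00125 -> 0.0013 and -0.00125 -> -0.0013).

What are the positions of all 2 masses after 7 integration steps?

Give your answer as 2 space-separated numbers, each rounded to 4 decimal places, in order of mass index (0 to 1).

Step 0: x=[4.0000 10.0000] v=[0.0000 0.0000]
Step 1: x=[6.0000 9.0000] v=[4.0000 -2.0000]
Step 2: x=[5.0000 10.0000] v=[-2.0000 2.0000]
Step 3: x=[4.0000 11.0000] v=[-2.0000 2.0000]
Step 4: x=[6.0000 10.0000] v=[4.0000 -2.0000]
Step 5: x=[6.0000 10.0000] v=[0.0000 0.0000]
Step 6: x=[4.0000 11.0000] v=[-4.0000 2.0000]
Step 7: x=[5.0000 10.0000] v=[2.0000 -2.0000]

Answer: 5.0000 10.0000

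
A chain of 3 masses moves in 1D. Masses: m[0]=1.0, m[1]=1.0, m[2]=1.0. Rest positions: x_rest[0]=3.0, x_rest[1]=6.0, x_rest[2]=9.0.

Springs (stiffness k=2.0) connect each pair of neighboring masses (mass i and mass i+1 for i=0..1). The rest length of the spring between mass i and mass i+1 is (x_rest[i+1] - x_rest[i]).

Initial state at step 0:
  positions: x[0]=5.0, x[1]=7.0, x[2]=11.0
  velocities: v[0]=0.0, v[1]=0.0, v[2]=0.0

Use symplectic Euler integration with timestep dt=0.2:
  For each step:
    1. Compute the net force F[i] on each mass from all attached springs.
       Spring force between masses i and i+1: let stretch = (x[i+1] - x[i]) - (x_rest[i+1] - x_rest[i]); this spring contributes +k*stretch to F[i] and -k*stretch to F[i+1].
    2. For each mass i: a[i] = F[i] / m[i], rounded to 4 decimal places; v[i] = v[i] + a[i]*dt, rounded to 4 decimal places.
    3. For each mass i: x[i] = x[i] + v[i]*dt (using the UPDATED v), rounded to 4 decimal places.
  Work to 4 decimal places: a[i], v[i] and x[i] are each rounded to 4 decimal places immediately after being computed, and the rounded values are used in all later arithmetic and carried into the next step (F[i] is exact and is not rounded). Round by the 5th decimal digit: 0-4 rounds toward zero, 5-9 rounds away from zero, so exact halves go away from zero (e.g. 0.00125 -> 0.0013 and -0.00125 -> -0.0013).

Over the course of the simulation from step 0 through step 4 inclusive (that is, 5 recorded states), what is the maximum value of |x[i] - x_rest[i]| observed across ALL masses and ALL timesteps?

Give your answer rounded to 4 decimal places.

Step 0: x=[5.0000 7.0000 11.0000] v=[0.0000 0.0000 0.0000]
Step 1: x=[4.9200 7.1600 10.9200] v=[-0.4000 0.8000 -0.4000]
Step 2: x=[4.7792 7.4416 10.7792] v=[-0.7040 1.4080 -0.7040]
Step 3: x=[4.6114 7.7772 10.6114] v=[-0.8390 1.6781 -0.8390]
Step 4: x=[4.4569 8.0863 10.4569] v=[-0.7727 1.5455 -0.7727]
Max displacement = 2.0863

Answer: 2.0863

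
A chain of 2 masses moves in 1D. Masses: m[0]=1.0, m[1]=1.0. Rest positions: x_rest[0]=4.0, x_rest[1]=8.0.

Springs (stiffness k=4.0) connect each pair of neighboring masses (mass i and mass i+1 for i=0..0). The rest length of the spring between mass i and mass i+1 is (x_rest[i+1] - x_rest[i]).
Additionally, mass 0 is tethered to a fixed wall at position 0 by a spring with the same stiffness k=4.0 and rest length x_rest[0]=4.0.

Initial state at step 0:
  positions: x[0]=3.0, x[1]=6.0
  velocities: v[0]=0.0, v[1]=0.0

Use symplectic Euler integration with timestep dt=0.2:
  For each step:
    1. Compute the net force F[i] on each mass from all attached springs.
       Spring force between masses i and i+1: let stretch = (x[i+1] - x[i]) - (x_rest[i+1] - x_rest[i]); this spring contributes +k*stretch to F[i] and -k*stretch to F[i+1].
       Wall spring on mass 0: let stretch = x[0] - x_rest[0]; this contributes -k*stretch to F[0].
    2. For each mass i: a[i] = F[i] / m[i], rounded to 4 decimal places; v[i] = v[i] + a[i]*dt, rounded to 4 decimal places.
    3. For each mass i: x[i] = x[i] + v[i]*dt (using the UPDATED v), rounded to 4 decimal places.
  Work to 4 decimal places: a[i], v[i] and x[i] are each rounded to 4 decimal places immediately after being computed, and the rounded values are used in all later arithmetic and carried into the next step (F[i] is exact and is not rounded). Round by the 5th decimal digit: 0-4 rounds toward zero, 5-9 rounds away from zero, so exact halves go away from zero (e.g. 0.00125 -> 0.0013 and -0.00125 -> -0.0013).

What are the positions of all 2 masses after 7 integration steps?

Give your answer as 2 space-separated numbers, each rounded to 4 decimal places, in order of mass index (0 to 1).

Answer: 4.3766 8.5168

Derivation:
Step 0: x=[3.0000 6.0000] v=[0.0000 0.0000]
Step 1: x=[3.0000 6.1600] v=[0.0000 0.8000]
Step 2: x=[3.0256 6.4544] v=[0.1280 1.4720]
Step 3: x=[3.1157 6.8402] v=[0.4506 1.9290]
Step 4: x=[3.3032 7.2701] v=[0.9376 2.1494]
Step 5: x=[3.5969 7.7053] v=[1.4686 2.1759]
Step 6: x=[3.9725 8.1231] v=[1.8778 2.0892]
Step 7: x=[4.3766 8.5168] v=[2.0203 1.9687]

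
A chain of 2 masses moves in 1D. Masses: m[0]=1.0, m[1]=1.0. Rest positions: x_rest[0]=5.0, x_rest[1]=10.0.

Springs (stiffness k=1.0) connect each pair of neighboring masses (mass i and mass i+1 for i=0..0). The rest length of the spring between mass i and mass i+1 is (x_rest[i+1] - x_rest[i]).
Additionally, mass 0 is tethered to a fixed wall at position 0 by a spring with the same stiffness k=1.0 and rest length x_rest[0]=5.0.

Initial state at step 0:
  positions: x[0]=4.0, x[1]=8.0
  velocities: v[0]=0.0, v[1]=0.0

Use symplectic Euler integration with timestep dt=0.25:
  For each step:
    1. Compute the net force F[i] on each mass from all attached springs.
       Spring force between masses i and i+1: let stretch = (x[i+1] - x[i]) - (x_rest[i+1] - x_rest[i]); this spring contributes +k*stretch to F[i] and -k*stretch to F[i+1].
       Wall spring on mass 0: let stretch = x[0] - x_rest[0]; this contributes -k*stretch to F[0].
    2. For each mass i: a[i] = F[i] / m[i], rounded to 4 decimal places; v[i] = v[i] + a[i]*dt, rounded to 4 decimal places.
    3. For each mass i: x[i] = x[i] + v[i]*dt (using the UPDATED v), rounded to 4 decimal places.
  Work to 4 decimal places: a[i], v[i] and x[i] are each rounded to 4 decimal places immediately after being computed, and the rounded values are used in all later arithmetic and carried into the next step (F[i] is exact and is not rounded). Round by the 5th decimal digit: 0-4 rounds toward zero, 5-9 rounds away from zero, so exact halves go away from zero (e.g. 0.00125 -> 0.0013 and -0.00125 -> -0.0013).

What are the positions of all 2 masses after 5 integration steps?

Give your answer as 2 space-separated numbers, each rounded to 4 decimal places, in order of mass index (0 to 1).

Answer: 4.1173 8.8139

Derivation:
Step 0: x=[4.0000 8.0000] v=[0.0000 0.0000]
Step 1: x=[4.0000 8.0625] v=[0.0000 0.2500]
Step 2: x=[4.0039 8.1836] v=[0.0156 0.4844]
Step 3: x=[4.0188 8.3560] v=[0.0596 0.6895]
Step 4: x=[4.0536 8.5698] v=[0.1392 0.8552]
Step 5: x=[4.1173 8.8139] v=[0.2549 0.9762]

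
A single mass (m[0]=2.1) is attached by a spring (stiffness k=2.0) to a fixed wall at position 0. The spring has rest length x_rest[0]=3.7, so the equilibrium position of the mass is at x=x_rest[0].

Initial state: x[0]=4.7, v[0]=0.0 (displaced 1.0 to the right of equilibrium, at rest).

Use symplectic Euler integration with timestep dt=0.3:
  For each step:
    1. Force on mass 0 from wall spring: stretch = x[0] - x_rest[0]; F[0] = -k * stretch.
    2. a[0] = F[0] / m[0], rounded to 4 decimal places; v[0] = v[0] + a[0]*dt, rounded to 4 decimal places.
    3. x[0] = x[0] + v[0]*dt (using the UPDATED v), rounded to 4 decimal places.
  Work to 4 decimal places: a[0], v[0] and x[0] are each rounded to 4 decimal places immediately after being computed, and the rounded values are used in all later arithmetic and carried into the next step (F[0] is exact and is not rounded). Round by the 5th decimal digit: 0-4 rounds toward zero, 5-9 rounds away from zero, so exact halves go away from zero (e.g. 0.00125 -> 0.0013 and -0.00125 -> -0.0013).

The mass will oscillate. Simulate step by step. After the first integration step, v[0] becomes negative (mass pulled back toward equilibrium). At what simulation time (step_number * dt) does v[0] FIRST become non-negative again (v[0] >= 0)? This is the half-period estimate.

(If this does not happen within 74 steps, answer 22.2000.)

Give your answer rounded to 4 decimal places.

Step 0: x=[4.7000] v=[0.0000]
Step 1: x=[4.6143] v=[-0.2857]
Step 2: x=[4.4502] v=[-0.5469]
Step 3: x=[4.2218] v=[-0.7613]
Step 4: x=[3.9487] v=[-0.9104]
Step 5: x=[3.6543] v=[-0.9815]
Step 6: x=[3.3638] v=[-0.9685]
Step 7: x=[3.1021] v=[-0.8724]
Step 8: x=[2.8916] v=[-0.7016]
Step 9: x=[2.7504] v=[-0.4706]
Step 10: x=[2.6906] v=[-0.1993]
Step 11: x=[2.7173] v=[0.0891]
First v>=0 after going negative at step 11, time=3.3000

Answer: 3.3000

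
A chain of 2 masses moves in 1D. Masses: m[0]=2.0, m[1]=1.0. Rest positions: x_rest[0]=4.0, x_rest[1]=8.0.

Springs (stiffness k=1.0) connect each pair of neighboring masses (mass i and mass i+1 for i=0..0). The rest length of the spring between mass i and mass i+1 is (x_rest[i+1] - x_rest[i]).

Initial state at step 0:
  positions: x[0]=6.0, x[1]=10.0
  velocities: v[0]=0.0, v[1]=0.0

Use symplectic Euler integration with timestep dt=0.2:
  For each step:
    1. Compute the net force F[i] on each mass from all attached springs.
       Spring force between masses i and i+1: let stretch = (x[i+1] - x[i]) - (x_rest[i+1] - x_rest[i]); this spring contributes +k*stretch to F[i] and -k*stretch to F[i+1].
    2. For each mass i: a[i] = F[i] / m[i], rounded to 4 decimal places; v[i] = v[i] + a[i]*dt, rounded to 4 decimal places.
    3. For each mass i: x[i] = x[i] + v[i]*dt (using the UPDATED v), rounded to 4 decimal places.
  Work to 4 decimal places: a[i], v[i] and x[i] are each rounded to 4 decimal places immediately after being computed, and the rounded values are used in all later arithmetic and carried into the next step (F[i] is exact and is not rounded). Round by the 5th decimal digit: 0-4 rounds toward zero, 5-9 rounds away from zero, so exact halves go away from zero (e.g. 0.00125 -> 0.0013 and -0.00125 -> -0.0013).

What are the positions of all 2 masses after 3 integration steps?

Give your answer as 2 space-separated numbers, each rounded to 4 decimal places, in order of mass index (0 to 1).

Answer: 6.0000 10.0000

Derivation:
Step 0: x=[6.0000 10.0000] v=[0.0000 0.0000]
Step 1: x=[6.0000 10.0000] v=[0.0000 0.0000]
Step 2: x=[6.0000 10.0000] v=[0.0000 0.0000]
Step 3: x=[6.0000 10.0000] v=[0.0000 0.0000]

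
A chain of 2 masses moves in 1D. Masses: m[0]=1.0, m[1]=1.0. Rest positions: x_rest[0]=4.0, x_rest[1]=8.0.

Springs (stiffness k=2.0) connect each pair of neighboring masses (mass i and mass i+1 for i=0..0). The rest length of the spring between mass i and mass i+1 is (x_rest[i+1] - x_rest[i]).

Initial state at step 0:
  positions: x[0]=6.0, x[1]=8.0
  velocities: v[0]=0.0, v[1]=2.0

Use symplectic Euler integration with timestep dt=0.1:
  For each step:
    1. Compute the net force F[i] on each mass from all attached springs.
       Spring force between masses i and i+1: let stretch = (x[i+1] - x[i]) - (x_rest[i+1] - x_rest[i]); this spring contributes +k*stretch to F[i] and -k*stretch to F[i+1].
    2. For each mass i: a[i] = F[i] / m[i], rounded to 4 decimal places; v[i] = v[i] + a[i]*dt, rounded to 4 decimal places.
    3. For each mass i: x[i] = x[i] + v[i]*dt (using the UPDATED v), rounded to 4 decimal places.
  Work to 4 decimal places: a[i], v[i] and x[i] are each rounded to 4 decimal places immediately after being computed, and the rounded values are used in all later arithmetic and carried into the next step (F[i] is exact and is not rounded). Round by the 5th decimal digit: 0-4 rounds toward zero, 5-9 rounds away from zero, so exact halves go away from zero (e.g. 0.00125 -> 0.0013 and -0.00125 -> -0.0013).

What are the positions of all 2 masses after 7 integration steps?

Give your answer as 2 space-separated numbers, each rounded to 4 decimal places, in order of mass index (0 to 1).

Step 0: x=[6.0000 8.0000] v=[0.0000 2.0000]
Step 1: x=[5.9600 8.2400] v=[-0.4000 2.4000]
Step 2: x=[5.8856 8.5144] v=[-0.7440 2.7440]
Step 3: x=[5.7838 8.8162] v=[-1.0182 3.0182]
Step 4: x=[5.6626 9.1374] v=[-1.2117 3.2117]
Step 5: x=[5.5309 9.4691] v=[-1.3167 3.3167]
Step 6: x=[5.3980 9.8020] v=[-1.3291 3.3291]
Step 7: x=[5.2732 10.1268] v=[-1.2483 3.2483]

Answer: 5.2732 10.1268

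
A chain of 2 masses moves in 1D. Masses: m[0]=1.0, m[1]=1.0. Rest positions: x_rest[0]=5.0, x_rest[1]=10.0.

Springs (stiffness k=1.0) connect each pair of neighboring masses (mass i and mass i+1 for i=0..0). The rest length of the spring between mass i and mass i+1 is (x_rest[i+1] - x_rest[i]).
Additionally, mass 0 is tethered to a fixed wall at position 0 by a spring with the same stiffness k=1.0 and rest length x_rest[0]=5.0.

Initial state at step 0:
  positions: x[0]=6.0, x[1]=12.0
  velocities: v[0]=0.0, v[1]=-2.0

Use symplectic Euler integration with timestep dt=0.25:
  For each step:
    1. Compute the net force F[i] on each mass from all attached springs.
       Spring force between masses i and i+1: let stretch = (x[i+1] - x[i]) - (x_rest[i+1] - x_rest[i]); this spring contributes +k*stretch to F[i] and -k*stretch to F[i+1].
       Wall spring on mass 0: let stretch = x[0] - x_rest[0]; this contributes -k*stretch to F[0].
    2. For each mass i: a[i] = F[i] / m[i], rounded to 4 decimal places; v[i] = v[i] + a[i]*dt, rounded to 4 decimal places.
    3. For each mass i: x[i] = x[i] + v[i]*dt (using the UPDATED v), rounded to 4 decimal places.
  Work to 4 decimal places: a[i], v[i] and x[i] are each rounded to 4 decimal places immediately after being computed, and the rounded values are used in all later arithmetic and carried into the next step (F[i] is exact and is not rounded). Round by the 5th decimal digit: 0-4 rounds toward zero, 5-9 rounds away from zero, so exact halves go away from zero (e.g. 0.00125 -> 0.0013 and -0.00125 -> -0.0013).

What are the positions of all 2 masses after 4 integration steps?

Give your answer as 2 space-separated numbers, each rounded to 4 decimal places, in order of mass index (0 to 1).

Step 0: x=[6.0000 12.0000] v=[0.0000 -2.0000]
Step 1: x=[6.0000 11.4375] v=[0.0000 -2.2500]
Step 2: x=[5.9649 10.8477] v=[-0.1406 -2.3594]
Step 3: x=[5.8621 10.2652] v=[-0.4111 -2.3301]
Step 4: x=[5.6681 9.7200] v=[-0.7759 -2.1809]

Answer: 5.6681 9.7200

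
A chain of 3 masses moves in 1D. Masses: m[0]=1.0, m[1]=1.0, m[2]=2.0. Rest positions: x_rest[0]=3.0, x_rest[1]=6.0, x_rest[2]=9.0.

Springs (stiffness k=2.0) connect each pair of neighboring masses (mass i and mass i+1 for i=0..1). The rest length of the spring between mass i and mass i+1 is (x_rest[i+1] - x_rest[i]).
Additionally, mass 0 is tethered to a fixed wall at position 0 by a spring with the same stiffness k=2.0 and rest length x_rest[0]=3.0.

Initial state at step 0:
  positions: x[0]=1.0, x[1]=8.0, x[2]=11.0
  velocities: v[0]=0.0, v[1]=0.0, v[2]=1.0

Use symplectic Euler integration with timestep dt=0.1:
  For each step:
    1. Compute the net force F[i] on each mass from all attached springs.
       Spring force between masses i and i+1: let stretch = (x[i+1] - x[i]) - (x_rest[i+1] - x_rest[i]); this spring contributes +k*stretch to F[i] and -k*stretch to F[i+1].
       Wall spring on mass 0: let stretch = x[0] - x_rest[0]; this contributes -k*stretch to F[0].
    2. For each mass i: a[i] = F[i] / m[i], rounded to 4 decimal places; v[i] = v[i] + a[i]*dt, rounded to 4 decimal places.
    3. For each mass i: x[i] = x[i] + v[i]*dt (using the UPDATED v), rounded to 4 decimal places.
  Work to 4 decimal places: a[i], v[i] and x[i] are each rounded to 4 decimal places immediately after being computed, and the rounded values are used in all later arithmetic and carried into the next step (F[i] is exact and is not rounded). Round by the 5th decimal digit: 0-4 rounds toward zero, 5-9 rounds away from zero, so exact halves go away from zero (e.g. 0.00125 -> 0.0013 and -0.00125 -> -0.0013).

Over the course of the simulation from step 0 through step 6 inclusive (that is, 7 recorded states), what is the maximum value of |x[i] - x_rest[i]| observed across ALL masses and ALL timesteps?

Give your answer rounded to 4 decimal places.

Step 0: x=[1.0000 8.0000 11.0000] v=[0.0000 0.0000 1.0000]
Step 1: x=[1.1200 7.9200 11.1000] v=[1.2000 -0.8000 1.0000]
Step 2: x=[1.3536 7.7676 11.1982] v=[2.3360 -1.5240 0.9820]
Step 3: x=[1.6884 7.5555 11.2921] v=[3.3481 -2.1207 0.9389]
Step 4: x=[2.1068 7.3008 11.3786] v=[4.1838 -2.5468 0.8652]
Step 5: x=[2.5869 7.0238 11.4543] v=[4.8012 -2.7700 0.7574]
Step 6: x=[3.1040 6.7467 11.5157] v=[5.1712 -2.7713 0.6144]
Max displacement = 2.5157

Answer: 2.5157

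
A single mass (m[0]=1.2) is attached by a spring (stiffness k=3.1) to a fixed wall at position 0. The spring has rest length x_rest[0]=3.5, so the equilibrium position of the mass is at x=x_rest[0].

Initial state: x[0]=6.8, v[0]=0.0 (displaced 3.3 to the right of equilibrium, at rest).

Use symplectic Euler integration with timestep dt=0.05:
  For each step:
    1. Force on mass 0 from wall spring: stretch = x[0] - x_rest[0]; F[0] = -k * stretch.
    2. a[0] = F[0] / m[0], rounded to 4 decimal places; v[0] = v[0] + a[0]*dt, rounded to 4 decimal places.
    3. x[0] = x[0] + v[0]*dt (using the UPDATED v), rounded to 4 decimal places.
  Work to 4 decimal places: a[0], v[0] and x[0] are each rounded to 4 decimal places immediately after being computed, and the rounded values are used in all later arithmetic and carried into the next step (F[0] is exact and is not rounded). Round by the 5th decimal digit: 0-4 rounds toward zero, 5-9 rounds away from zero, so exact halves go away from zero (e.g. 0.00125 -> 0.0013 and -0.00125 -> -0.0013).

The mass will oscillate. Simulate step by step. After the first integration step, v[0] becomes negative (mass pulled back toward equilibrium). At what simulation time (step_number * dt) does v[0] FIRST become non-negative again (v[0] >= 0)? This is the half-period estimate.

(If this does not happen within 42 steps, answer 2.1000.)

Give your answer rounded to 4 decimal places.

Step 0: x=[6.8000] v=[0.0000]
Step 1: x=[6.7787] v=[-0.4263]
Step 2: x=[6.7362] v=[-0.8498]
Step 3: x=[6.6728] v=[-1.2678]
Step 4: x=[6.5889] v=[-1.6776]
Step 5: x=[6.4851] v=[-2.0766]
Step 6: x=[6.3620] v=[-2.4622]
Step 7: x=[6.2204] v=[-2.8319]
Step 8: x=[6.0612] v=[-3.1833]
Step 9: x=[5.8855] v=[-3.5141]
Step 10: x=[5.6944] v=[-3.8222]
Step 11: x=[5.4891] v=[-4.1056]
Step 12: x=[5.2710] v=[-4.3625]
Step 13: x=[5.0414] v=[-4.5913]
Step 14: x=[4.8019] v=[-4.7904]
Step 15: x=[4.5540] v=[-4.9586]
Step 16: x=[4.2993] v=[-5.0947]
Step 17: x=[4.0394] v=[-5.1979]
Step 18: x=[3.7760] v=[-5.2676]
Step 19: x=[3.5108] v=[-5.3033]
Step 20: x=[3.2456] v=[-5.3047]
Step 21: x=[2.9820] v=[-5.2718]
Step 22: x=[2.7218] v=[-5.2049]
Step 23: x=[2.4666] v=[-5.1044]
Step 24: x=[2.2181] v=[-4.9709]
Step 25: x=[1.9778] v=[-4.8053]
Step 26: x=[1.7474] v=[-4.6087]
Step 27: x=[1.5283] v=[-4.3823]
Step 28: x=[1.3219] v=[-4.1276]
Step 29: x=[1.1296] v=[-3.8463]
Step 30: x=[0.9526] v=[-3.5401]
Step 31: x=[0.7920] v=[-3.2111]
Step 32: x=[0.6489] v=[-2.8613]
Step 33: x=[0.5243] v=[-2.4930]
Step 34: x=[0.4189] v=[-2.1086]
Step 35: x=[0.3334] v=[-1.7106]
Step 36: x=[0.2683] v=[-1.3016]
Step 37: x=[0.2241] v=[-0.8842]
Step 38: x=[0.2010] v=[-0.4611]
Step 39: x=[0.1993] v=[-0.0350]
Step 40: x=[0.2189] v=[0.3913]
First v>=0 after going negative at step 40, time=2.0000

Answer: 2.0000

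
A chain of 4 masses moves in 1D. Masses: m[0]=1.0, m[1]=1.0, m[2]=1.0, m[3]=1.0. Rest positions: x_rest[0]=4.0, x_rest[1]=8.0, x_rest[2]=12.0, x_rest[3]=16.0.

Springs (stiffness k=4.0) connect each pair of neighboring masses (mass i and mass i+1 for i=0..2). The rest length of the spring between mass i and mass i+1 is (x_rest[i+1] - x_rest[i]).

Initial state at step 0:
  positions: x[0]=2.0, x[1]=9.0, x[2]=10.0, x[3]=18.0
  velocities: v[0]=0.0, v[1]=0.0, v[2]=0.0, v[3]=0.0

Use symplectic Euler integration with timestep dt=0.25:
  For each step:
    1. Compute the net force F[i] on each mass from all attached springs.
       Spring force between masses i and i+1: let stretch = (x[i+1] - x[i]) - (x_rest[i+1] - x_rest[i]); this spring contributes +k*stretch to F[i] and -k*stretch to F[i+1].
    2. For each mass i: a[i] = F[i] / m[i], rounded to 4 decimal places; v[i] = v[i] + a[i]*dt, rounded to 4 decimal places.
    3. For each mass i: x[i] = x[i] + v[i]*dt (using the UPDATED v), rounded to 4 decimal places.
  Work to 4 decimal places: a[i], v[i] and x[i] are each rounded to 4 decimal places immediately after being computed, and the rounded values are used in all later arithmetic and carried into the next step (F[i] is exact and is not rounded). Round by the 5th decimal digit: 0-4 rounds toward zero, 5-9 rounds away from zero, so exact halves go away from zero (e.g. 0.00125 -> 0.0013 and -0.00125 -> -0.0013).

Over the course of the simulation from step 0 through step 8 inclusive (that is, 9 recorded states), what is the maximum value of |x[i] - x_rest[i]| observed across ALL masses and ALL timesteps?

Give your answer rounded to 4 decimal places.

Step 0: x=[2.0000 9.0000 10.0000 18.0000] v=[0.0000 0.0000 0.0000 0.0000]
Step 1: x=[2.7500 7.5000 11.7500 17.0000] v=[3.0000 -6.0000 7.0000 -4.0000]
Step 2: x=[3.6875 5.8750 13.7500 15.6875] v=[3.7500 -6.5000 8.0000 -5.2500]
Step 3: x=[4.1719 5.6719 14.2656 14.8906] v=[1.9375 -0.8125 2.0625 -3.1875]
Step 4: x=[4.0313 7.2422 12.7891 14.9375] v=[-0.5625 6.2812 -5.9062 0.1875]
Step 5: x=[3.6934 9.3965 10.4629 15.4473] v=[-1.3516 8.6172 -9.3047 2.0391]
Step 6: x=[3.7813 10.3916 9.1162 15.7110] v=[0.3515 3.9805 -5.3867 1.0547]
Step 7: x=[4.5218 9.4153 9.7371 15.3260] v=[2.9618 -3.9052 2.4835 -1.5401]
Step 8: x=[5.4856 7.2961 11.6748 14.5438] v=[3.8553 -8.4769 7.7506 -3.1290]
Max displacement = 2.8838

Answer: 2.8838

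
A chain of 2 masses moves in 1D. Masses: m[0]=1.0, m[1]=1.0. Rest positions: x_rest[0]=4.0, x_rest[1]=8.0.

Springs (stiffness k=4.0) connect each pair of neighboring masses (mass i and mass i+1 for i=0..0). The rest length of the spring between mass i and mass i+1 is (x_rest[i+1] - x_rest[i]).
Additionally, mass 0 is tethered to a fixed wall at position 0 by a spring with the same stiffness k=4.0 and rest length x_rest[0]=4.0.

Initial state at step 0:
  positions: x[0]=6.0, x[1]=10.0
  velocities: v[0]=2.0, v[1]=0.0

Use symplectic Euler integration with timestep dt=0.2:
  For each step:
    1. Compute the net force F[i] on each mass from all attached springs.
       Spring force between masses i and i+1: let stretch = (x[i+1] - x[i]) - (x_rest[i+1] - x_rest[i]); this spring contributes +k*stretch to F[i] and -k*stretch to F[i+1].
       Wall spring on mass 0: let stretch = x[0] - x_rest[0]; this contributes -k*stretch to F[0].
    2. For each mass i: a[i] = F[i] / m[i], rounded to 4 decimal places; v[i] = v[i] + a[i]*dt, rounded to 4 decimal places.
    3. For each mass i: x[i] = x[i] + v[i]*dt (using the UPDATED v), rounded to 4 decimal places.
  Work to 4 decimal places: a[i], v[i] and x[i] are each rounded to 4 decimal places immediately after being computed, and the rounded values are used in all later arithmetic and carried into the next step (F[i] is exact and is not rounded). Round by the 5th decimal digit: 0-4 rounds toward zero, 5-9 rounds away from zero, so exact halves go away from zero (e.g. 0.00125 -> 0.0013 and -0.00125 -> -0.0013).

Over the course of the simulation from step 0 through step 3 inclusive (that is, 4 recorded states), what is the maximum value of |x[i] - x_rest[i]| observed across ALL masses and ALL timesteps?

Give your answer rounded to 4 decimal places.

Answer: 2.0800

Derivation:
Step 0: x=[6.0000 10.0000] v=[2.0000 0.0000]
Step 1: x=[6.0800 10.0000] v=[0.4000 0.0000]
Step 2: x=[5.8144 10.0128] v=[-1.3280 0.0640]
Step 3: x=[5.2902 9.9939] v=[-2.6208 -0.0947]
Max displacement = 2.0800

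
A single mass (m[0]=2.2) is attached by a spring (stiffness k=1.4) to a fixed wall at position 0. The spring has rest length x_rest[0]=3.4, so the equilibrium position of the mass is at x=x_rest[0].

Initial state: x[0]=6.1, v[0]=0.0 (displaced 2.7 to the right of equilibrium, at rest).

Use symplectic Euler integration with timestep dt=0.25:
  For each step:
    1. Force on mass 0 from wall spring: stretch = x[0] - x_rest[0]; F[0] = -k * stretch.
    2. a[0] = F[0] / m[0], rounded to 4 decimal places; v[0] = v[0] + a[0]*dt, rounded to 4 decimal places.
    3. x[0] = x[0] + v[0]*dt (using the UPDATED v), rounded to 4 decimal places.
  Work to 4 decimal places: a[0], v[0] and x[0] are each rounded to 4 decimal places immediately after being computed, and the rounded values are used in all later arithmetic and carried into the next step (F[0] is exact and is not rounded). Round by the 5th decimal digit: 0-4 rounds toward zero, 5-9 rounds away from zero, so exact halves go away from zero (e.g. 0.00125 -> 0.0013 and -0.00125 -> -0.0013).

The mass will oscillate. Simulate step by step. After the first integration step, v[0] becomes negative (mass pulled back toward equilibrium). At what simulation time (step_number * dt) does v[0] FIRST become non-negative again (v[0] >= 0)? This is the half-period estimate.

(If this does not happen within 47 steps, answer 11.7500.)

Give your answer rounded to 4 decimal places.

Answer: 4.0000

Derivation:
Step 0: x=[6.1000] v=[0.0000]
Step 1: x=[5.9926] v=[-0.4296]
Step 2: x=[5.7821] v=[-0.8421]
Step 3: x=[5.4768] v=[-1.2211]
Step 4: x=[5.0889] v=[-1.5515]
Step 5: x=[4.6339] v=[-1.8202]
Step 6: x=[4.1298] v=[-2.0165]
Step 7: x=[3.5967] v=[-2.1326]
Step 8: x=[3.0557] v=[-2.1639]
Step 9: x=[2.5284] v=[-2.1091]
Step 10: x=[2.0358] v=[-1.9704]
Step 11: x=[1.5975] v=[-1.7534]
Step 12: x=[1.2308] v=[-1.4667]
Step 13: x=[0.9504] v=[-1.1216]
Step 14: x=[0.7674] v=[-0.7319]
Step 15: x=[0.6891] v=[-0.3131]
Step 16: x=[0.7187] v=[0.1182]
First v>=0 after going negative at step 16, time=4.0000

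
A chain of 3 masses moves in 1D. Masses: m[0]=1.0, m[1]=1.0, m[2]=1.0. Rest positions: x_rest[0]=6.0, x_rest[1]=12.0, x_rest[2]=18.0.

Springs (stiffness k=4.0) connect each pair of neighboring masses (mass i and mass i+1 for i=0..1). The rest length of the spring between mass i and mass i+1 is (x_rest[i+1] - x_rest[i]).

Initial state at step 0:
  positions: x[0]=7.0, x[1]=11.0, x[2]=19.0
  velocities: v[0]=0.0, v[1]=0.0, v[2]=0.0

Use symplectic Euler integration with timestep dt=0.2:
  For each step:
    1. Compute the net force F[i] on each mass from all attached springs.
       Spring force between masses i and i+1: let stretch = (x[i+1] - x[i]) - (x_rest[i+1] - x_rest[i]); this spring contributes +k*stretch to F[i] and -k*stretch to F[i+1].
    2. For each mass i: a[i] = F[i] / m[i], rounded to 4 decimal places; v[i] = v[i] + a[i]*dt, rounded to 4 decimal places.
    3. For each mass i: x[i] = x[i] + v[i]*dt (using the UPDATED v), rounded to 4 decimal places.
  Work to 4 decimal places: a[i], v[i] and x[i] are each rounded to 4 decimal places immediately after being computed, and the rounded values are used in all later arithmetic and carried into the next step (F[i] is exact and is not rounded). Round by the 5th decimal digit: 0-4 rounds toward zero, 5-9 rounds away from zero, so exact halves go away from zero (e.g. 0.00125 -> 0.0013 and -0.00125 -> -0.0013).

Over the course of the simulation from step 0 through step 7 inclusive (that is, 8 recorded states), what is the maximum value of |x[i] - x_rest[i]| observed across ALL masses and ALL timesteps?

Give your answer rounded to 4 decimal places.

Step 0: x=[7.0000 11.0000 19.0000] v=[0.0000 0.0000 0.0000]
Step 1: x=[6.6800 11.6400 18.6800] v=[-1.6000 3.2000 -1.6000]
Step 2: x=[6.1936 12.6128 18.1936] v=[-2.4320 4.8640 -2.4320]
Step 3: x=[5.7743 13.4515 17.7743] v=[-2.0966 4.1933 -2.0966]
Step 4: x=[5.6233 13.7535 17.6233] v=[-0.7548 1.5098 -0.7548]
Step 5: x=[5.8132 13.3738 17.8132] v=[0.9494 -1.8985 0.9494]
Step 6: x=[6.2528 12.4947 18.2528] v=[2.1979 -4.3955 2.1979]
Step 7: x=[6.7311 11.5382 18.7311] v=[2.3914 -4.7825 2.3914]
Max displacement = 1.7535

Answer: 1.7535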